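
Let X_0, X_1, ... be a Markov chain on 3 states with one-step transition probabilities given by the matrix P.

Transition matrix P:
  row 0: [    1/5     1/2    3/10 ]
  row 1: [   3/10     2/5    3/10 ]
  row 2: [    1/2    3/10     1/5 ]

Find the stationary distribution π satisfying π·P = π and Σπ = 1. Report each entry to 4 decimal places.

π = [0.3223, 0.4050, 0.2727]

Balance equations π_j = Σ_i π_i·P[i][j]:
  π_0 = 1/5·π_0 + 3/10·π_1 + 1/2·π_2
  π_1 = 1/2·π_0 + 2/5·π_1 + 3/10·π_2
  normalize: π_0 + π_1 + π_2 = 1
Solving the linear system gives exactly π = [39/121, 49/121, 3/11].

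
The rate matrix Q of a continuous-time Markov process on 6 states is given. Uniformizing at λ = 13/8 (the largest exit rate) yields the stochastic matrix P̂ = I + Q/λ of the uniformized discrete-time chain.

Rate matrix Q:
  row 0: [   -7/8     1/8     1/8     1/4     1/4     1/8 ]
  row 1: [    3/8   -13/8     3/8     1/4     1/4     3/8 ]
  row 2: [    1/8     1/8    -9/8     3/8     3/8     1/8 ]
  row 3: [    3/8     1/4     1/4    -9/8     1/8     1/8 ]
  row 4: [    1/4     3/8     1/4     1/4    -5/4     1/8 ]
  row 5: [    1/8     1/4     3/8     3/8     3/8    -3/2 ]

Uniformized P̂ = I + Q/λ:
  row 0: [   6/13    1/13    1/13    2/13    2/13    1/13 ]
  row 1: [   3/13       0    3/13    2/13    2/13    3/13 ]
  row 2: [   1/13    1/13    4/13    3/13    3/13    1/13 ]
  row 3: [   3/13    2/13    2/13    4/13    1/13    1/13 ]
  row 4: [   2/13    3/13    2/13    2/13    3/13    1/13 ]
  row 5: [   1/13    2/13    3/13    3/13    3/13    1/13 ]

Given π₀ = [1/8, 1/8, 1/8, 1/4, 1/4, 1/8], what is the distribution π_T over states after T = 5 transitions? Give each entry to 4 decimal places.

π = [0.2274, 0.1176, 0.1806, 0.2069, 0.1724, 0.0950]

t=0: π = [0.1250, 0.1250, 0.1250, 0.2500, 0.2500, 0.1250]
t=1: π = [0.2019, 0.1346, 0.1827, 0.2115, 0.1731, 0.0962]
t=2: π = [0.2212, 0.1169, 0.1842, 0.2078, 0.1723, 0.0976]
t=3: π = [0.2252, 0.1179, 0.1817, 0.2075, 0.1728, 0.0949]
t=4: π = [0.2269, 0.1177, 0.1808, 0.2070, 0.1725, 0.0951]
t=5: π = [0.2274, 0.1176, 0.1806, 0.2069, 0.1724, 0.0950]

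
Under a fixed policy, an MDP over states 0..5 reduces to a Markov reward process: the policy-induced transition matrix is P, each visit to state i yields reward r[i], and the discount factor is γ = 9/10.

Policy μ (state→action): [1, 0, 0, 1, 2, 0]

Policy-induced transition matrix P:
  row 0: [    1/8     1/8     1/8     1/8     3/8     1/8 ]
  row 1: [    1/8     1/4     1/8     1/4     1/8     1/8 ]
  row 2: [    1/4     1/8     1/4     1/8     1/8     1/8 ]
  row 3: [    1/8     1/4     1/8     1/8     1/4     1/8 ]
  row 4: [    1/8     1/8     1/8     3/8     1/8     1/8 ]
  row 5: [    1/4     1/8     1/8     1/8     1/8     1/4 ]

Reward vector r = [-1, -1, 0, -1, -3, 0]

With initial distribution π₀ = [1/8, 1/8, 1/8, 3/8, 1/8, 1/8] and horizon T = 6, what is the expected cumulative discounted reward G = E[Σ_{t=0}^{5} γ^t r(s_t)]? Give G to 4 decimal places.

t=0: π = [0.1250, 0.1250, 0.1250, 0.3750, 0.1250, 0.1250], E[r] = -1.0000, γ^t·E[r] = -1.000000, running G = -1.000000
t=1: π = [0.1563, 0.1875, 0.1406, 0.1719, 0.2031, 0.1406], E[r] = -1.1250, γ^t·E[r] = -1.012500, running G = -2.012500
t=2: π = [0.1602, 0.1699, 0.1426, 0.1992, 0.1855, 0.1426], E[r] = -1.0859, γ^t·E[r] = -0.879609, running G = -2.892109
t=3: π = [0.1606, 0.1711, 0.1428, 0.1926, 0.1899, 0.1428], E[r] = -1.0942, γ^t·E[r] = -0.797700, running G = -3.689809
t=4: π = [0.1607, 0.1705, 0.1429, 0.1939, 0.1892, 0.1429], E[r] = -1.0928, γ^t·E[r] = -0.716969, running G = -4.406778
t=5: π = [0.1607, 0.1705, 0.1429, 0.1936, 0.1894, 0.1429], E[r] = -1.0931, γ^t·E[r] = -0.645470, running G = -5.052248

G = -5.0522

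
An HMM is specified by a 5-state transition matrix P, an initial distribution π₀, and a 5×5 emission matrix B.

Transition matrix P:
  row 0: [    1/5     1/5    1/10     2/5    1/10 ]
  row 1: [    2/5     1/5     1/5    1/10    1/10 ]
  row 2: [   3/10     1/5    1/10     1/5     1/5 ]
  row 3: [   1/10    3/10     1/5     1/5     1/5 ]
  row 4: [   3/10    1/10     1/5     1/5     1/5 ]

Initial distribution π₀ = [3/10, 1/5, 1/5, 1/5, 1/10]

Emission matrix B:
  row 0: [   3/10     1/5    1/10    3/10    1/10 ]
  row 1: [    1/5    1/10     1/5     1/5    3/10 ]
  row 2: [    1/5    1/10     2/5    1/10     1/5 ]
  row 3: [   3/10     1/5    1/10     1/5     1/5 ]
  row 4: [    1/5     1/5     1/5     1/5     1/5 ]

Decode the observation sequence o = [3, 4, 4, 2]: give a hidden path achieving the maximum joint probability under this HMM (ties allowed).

t=0: δ = [9.000e-02, 4.000e-02, 2.000e-02, 4.000e-02, 2.000e-02]  (obs o_0=3)
t=1: δ = [1.800e-03, 5.400e-03, 1.800e-03, 7.200e-03, 1.800e-03]  ψ = [0, 0, 0, 0, 0]  (obs o_1=4)
t=2: δ = [2.160e-04, 6.480e-04, 2.880e-04, 2.880e-04, 2.880e-04]  ψ = [1, 3, 3, 3, 3]  (obs o_2=4)
t=3: δ = [2.592e-05, 2.592e-05, 5.184e-05, 8.640e-06, 1.296e-05]  ψ = [1, 1, 1, 0, 1]  (obs o_3=2)
backtrack: best end state = 2; path = [0, 3, 1, 2]

path = [0, 3, 1, 2]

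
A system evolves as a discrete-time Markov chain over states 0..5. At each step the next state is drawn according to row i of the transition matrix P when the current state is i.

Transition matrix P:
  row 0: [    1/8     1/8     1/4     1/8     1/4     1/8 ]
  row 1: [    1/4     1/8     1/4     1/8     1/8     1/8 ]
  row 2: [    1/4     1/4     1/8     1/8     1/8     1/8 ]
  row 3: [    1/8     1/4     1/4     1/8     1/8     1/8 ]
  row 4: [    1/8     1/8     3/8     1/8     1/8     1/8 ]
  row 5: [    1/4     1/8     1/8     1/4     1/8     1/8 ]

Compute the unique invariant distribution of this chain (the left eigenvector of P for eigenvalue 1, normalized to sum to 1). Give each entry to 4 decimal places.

π = [0.1901, 0.1707, 0.2249, 0.1406, 0.1488, 0.1250]

Balance equations π_j = Σ_i π_i·P[i][j]:
  π_0 = 1/8·π_0 + 1/4·π_1 + 1/4·π_2 + 1/8·π_3 + 1/8·π_4 + 1/4·π_5
  π_1 = 1/8·π_0 + 1/8·π_1 + 1/4·π_2 + 1/4·π_3 + 1/8·π_4 + 1/8·π_5
  π_2 = 1/4·π_0 + 1/4·π_1 + 1/8·π_2 + 1/4·π_3 + 3/8·π_4 + 1/8·π_5
  π_3 = 1/8·π_0 + 1/8·π_1 + 1/8·π_2 + 1/8·π_3 + 1/8·π_4 + 1/4·π_5
  π_4 = 1/4·π_0 + 1/8·π_1 + 1/8·π_2 + 1/8·π_3 + 1/8·π_4 + 1/8·π_5
  normalize: π_0 + π_1 + π_2 + π_3 + π_4 + π_5 = 1
Solving the linear system gives exactly π = [111/584, 7177/42048, 9455/42048, 9/64, 695/4672, 1/8].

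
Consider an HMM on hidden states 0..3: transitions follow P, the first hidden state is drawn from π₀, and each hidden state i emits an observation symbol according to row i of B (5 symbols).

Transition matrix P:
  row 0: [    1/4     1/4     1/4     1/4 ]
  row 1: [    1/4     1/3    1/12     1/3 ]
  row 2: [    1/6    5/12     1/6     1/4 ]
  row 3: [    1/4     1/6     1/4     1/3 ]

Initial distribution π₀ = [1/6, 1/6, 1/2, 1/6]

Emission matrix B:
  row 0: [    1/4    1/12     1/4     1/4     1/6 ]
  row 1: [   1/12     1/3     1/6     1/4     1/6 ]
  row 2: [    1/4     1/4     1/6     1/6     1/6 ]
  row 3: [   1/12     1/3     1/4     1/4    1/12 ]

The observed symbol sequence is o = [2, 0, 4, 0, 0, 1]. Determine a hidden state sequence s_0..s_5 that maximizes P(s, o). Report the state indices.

t=0: δ = [4.167e-02, 2.778e-02, 8.333e-02, 4.167e-02]  (obs o_0=2)
t=1: δ = [3.472e-03, 2.894e-03, 3.472e-03, 1.736e-03]  ψ = [2, 2, 2, 2]  (obs o_1=0)
t=2: δ = [1.447e-04, 2.411e-04, 1.447e-04, 8.038e-05]  ψ = [0, 2, 0, 1]  (obs o_2=4)
t=3: δ = [1.507e-05, 6.698e-06, 9.042e-06, 6.698e-06]  ψ = [1, 1, 0, 1]  (obs o_3=0)
t=4: δ = [9.419e-07, 3.140e-07, 9.419e-07, 3.140e-07]  ψ = [0, 0, 0, 0]  (obs o_4=0)
t=5: δ = [1.962e-08, 1.308e-07, 5.887e-08, 7.849e-08]  ψ = [0, 2, 0, 0]  (obs o_5=1)
backtrack: best end state = 1; path = [2, 2, 1, 0, 2, 1]

path = [2, 2, 1, 0, 2, 1]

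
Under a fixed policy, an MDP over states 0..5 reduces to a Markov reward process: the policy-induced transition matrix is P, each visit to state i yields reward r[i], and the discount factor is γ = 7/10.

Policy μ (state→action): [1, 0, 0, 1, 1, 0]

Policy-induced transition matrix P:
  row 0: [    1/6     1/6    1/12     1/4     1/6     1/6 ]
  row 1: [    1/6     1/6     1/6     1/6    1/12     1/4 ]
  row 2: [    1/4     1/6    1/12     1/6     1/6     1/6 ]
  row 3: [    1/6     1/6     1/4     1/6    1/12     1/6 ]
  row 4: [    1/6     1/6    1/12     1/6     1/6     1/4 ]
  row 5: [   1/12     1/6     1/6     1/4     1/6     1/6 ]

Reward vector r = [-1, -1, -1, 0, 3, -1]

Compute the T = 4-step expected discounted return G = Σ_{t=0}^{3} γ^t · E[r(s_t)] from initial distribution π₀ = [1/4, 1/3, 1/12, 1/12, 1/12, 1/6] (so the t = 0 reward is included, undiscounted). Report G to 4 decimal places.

G = -0.9886

t=0: π = [0.2500, 0.3333, 0.0833, 0.0833, 0.0833, 0.1667], E[r] = -0.5833, γ^t·E[r] = -0.583333, running G = -0.583333
t=1: π = [0.1597, 0.1667, 0.1389, 0.2014, 0.1319, 0.2014], E[r] = -0.2708, γ^t·E[r] = -0.189583, running G = -0.772917
t=2: π = [0.1615, 0.1667, 0.1476, 0.1968, 0.1360, 0.1916], E[r] = -0.2593, γ^t·E[r] = -0.127037, running G = -0.899954
t=3: π = [0.1630, 0.1667, 0.1460, 0.1961, 0.1364, 0.1919], E[r] = -0.2584, γ^t·E[r] = -0.088628, running G = -0.988582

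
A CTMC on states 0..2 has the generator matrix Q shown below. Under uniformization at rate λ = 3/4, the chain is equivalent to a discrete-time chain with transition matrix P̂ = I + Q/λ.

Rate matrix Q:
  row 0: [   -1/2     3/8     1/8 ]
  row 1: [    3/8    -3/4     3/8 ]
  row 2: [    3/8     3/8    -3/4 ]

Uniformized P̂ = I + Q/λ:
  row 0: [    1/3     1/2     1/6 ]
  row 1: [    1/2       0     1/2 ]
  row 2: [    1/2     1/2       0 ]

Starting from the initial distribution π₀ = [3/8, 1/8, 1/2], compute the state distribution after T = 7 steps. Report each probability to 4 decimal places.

π = [0.4286, 0.3350, 0.2365]

t=0: π = [0.3750, 0.1250, 0.5000]
t=1: π = [0.4375, 0.4375, 0.1250]
t=2: π = [0.4271, 0.2813, 0.2917]
t=3: π = [0.4288, 0.3594, 0.2118]
t=4: π = [0.4285, 0.3203, 0.2512]
t=5: π = [0.4286, 0.3398, 0.2316]
t=6: π = [0.4286, 0.3301, 0.2414]
t=7: π = [0.4286, 0.3350, 0.2365]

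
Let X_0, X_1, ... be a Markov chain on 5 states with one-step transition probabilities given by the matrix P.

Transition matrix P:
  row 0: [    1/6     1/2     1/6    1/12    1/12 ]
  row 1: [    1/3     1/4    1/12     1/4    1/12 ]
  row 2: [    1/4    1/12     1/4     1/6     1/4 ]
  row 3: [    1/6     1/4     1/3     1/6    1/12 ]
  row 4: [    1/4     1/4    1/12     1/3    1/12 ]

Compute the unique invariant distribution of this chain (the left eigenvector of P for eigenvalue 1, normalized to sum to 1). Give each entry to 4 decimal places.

π = [0.2377, 0.2793, 0.1805, 0.1890, 0.1134]

Balance equations π_j = Σ_i π_i·P[i][j]:
  π_0 = 1/6·π_0 + 1/3·π_1 + 1/4·π_2 + 1/6·π_3 + 1/4·π_4
  π_1 = 1/2·π_0 + 1/4·π_1 + 1/12·π_2 + 1/4·π_3 + 1/4·π_4
  π_2 = 1/6·π_0 + 1/12·π_1 + 1/4·π_2 + 1/3·π_3 + 1/12·π_4
  π_3 = 1/12·π_0 + 1/4·π_1 + 1/6·π_2 + 1/6·π_3 + 1/3·π_4
  normalize: π_0 + π_1 + π_2 + π_3 + π_4 = 1
Solving the linear system gives exactly π = [866/3643, 3053/10929, 1315/7286, 2066/10929, 2479/21858].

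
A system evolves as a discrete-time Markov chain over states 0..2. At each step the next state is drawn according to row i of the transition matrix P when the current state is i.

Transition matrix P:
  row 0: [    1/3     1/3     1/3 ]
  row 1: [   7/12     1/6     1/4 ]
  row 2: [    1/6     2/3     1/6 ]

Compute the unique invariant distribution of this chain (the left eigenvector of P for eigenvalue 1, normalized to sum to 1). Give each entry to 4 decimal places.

Balance equations π_j = Σ_i π_i·P[i][j]:
  π_0 = 1/3·π_0 + 7/12·π_1 + 1/6·π_2
  π_1 = 1/3·π_0 + 1/6·π_1 + 2/3·π_2
  normalize: π_0 + π_1 + π_2 = 1
Solving the linear system gives exactly π = [19/50, 9/25, 13/50].

π = [0.3800, 0.3600, 0.2600]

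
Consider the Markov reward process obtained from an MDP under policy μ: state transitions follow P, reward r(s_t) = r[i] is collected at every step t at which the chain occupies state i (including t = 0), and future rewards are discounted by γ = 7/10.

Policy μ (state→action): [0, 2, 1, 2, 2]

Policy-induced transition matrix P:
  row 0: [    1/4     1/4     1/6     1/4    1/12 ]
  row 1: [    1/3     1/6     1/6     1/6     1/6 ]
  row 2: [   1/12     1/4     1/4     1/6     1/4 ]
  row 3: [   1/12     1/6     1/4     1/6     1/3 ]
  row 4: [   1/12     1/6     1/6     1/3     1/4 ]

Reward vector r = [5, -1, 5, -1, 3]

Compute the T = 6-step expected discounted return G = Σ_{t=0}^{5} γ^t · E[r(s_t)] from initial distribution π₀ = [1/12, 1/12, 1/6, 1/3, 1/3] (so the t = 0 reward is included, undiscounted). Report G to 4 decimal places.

t=0: π = [0.0833, 0.0833, 0.1667, 0.3333, 0.3333], E[r] = 1.8333, γ^t·E[r] = 1.833333, running G = 1.833333
t=1: π = [0.1181, 0.1875, 0.2083, 0.2292, 0.2569], E[r] = 1.9861, γ^t·E[r] = 1.390278, running G = 3.223611
t=2: π = [0.1499, 0.1939, 0.2031, 0.2193, 0.2338], E[r] = 2.0532, γ^t·E[r] = 1.006088, running G = 4.229699
t=3: π = [0.1568, 0.1961, 0.2019, 0.2181, 0.2271], E[r] = 2.0605, γ^t·E[r] = 0.706743, running G = 4.936442
t=4: π = [0.1585, 0.1966, 0.2017, 0.2176, 0.2257], E[r] = 2.0637, γ^t·E[r] = 0.495502, running G = 5.431943
t=5: π = [0.1589, 0.1967, 0.2016, 0.2175, 0.2253], E[r] = 2.0643, γ^t·E[r] = 0.346947, running G = 5.778890

G = 5.7789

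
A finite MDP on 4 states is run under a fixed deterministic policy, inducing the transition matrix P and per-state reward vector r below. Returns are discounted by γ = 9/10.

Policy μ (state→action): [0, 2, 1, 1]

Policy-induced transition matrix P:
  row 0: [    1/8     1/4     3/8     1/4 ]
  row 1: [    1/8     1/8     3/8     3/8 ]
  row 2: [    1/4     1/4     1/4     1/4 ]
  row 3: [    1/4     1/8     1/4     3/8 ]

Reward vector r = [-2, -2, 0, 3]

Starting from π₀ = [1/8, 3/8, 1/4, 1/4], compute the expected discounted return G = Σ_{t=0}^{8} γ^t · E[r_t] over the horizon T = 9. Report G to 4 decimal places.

t=0: π = [0.1250, 0.3750, 0.2500, 0.2500], E[r] = -0.2500, γ^t·E[r] = -0.250000, running G = -0.250000
t=1: π = [0.1875, 0.1719, 0.3125, 0.3281], E[r] = 0.2656, γ^t·E[r] = 0.239063, running G = -0.010938
t=2: π = [0.2051, 0.1875, 0.2949, 0.3125], E[r] = 0.1523, γ^t·E[r] = 0.123398, running G = 0.112461
t=3: π = [0.2009, 0.1875, 0.2991, 0.3125], E[r] = 0.1606, γ^t·E[r] = 0.117110, running G = 0.229571
t=4: π = [0.2014, 0.1875, 0.2986, 0.3125], E[r] = 0.1596, γ^t·E[r] = 0.104718, running G = 0.334289
t=5: π = [0.2014, 0.1875, 0.2986, 0.3125], E[r] = 0.1597, γ^t·E[r] = 0.094323, running G = 0.428612
t=6: π = [0.2014, 0.1875, 0.2986, 0.3125], E[r] = 0.1597, γ^t·E[r] = 0.084882, running G = 0.513494
t=7: π = [0.2014, 0.1875, 0.2986, 0.3125], E[r] = 0.1597, γ^t·E[r] = 0.076395, running G = 0.589889
t=8: π = [0.2014, 0.1875, 0.2986, 0.3125], E[r] = 0.1597, γ^t·E[r] = 0.068755, running G = 0.658644

G = 0.6586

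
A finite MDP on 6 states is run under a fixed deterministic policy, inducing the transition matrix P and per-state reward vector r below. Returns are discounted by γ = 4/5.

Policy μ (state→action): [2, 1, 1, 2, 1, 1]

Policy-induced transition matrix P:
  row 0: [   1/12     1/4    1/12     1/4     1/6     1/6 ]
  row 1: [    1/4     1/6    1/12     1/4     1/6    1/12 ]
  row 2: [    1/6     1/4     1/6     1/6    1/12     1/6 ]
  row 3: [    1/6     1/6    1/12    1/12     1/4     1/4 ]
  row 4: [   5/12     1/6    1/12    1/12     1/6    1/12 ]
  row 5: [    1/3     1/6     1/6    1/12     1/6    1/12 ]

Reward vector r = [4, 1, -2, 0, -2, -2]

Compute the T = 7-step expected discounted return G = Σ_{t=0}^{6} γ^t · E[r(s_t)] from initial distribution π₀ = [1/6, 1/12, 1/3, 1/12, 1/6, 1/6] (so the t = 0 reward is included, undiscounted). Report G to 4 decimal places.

G = 0.2656

t=0: π = [0.1667, 0.0833, 0.3333, 0.0833, 0.1667, 0.1667], E[r] = -0.5833, γ^t·E[r] = -0.583333, running G = -0.583333
t=1: π = [0.2292, 0.2083, 0.1250, 0.1528, 0.1458, 0.1389], E[r] = 0.3056, γ^t·E[r] = 0.244444, running G = -0.338889
t=2: π = [0.2245, 0.1962, 0.1053, 0.1667, 0.1690, 0.1383], E[r] = 0.2691, γ^t·E[r] = 0.172222, running G = -0.166667
t=3: π = [0.2296, 0.1942, 0.1036, 0.1622, 0.1718, 0.1386], E[r] = 0.2845, γ^t·E[r] = 0.145679, running G = -0.020988
t=4: π = [0.2298, 0.1944, 0.1035, 0.1626, 0.1715, 0.1381], E[r] = 0.2870, γ^t·E[r] = 0.117574, running G = 0.096586
t=5: π = [0.2296, 0.1944, 0.1035, 0.1627, 0.1716, 0.1382], E[r] = 0.2864, γ^t·E[r] = 0.093861, running G = 0.190447
t=6: π = [0.2297, 0.1944, 0.1035, 0.1626, 0.1716, 0.1382], E[r] = 0.2865, γ^t·E[r] = 0.075115, running G = 0.265562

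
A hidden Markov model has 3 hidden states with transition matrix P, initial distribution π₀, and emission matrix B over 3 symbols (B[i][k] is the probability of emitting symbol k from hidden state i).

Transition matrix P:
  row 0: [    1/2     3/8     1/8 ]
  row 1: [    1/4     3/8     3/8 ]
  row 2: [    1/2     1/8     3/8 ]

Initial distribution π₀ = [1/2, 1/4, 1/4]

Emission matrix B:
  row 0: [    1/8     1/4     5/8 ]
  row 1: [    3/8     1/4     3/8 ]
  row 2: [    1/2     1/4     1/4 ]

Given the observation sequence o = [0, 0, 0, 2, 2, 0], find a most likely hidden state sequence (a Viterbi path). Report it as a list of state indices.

t=0: δ = [6.250e-02, 9.375e-02, 1.250e-01]  (obs o_0=0)
t=1: δ = [7.812e-03, 1.318e-02, 2.344e-02]  ψ = [2, 1, 2]  (obs o_1=0)
t=2: δ = [1.465e-03, 1.854e-03, 4.395e-03]  ψ = [2, 1, 2]  (obs o_2=0)
t=3: δ = [1.373e-03, 2.607e-04, 4.120e-04]  ψ = [2, 1, 2]  (obs o_3=2)
t=4: δ = [4.292e-04, 1.931e-04, 4.292e-05]  ψ = [0, 0, 0]  (obs o_4=2)
t=5: δ = [2.682e-05, 6.035e-05, 3.621e-05]  ψ = [0, 0, 1]  (obs o_5=0)
backtrack: best end state = 1; path = [2, 2, 2, 0, 0, 1]

path = [2, 2, 2, 0, 0, 1]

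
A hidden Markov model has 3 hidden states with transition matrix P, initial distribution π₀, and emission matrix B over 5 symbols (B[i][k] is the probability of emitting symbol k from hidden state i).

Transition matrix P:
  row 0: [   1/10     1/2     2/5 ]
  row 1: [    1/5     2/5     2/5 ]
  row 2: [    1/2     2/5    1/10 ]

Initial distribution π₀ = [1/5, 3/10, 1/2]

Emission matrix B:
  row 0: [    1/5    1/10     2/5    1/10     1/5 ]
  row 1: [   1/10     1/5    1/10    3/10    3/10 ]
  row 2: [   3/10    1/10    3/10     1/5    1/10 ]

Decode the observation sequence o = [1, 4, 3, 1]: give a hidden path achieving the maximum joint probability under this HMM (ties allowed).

t=0: δ = [2.000e-02, 6.000e-02, 5.000e-02]  (obs o_0=1)
t=1: δ = [5.000e-03, 7.200e-03, 2.400e-03]  ψ = [2, 1, 1]  (obs o_1=4)
t=2: δ = [1.440e-04, 8.640e-04, 5.760e-04]  ψ = [1, 1, 1]  (obs o_2=3)
t=3: δ = [2.880e-05, 6.912e-05, 3.456e-05]  ψ = [2, 1, 1]  (obs o_3=1)
backtrack: best end state = 1; path = [1, 1, 1, 1]

path = [1, 1, 1, 1]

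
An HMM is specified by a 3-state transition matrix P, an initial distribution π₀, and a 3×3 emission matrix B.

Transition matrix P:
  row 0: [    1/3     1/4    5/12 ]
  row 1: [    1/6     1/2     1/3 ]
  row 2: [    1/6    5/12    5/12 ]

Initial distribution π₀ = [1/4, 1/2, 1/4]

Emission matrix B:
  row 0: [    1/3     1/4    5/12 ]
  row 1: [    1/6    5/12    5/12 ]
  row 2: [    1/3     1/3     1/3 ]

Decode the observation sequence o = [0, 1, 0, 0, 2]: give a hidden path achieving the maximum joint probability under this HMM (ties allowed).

path = [1, 1, 2, 2, 1]

t=0: δ = [8.333e-02, 8.333e-02, 8.333e-02]  (obs o_0=0)
t=1: δ = [6.944e-03, 1.736e-02, 1.157e-02]  ψ = [0, 1, 0]  (obs o_1=1)
t=2: δ = [9.645e-04, 1.447e-03, 1.929e-03]  ψ = [1, 1, 1]  (obs o_2=0)
t=3: δ = [1.072e-04, 1.340e-04, 2.679e-04]  ψ = [0, 2, 2]  (obs o_3=0)
t=4: δ = [1.861e-05, 4.651e-05, 3.721e-05]  ψ = [2, 2, 2]  (obs o_4=2)
backtrack: best end state = 1; path = [1, 1, 2, 2, 1]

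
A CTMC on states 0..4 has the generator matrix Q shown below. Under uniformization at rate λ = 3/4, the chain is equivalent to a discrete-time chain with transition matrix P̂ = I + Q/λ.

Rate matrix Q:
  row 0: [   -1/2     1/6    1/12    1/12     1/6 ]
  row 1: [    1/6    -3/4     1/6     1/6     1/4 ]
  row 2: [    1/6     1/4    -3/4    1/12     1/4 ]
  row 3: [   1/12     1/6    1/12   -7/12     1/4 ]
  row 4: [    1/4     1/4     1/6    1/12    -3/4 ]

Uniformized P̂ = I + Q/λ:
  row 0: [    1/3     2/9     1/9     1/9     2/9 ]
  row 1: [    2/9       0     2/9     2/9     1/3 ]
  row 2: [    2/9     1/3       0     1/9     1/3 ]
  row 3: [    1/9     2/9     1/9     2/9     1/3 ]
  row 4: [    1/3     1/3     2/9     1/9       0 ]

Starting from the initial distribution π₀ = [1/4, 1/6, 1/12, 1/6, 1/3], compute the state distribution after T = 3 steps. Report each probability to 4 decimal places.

π = [0.2603, 0.2178, 0.1453, 0.1515, 0.2252]

t=0: π = [0.2500, 0.1667, 0.0833, 0.1667, 0.3333]
t=1: π = [0.2685, 0.2315, 0.1574, 0.1481, 0.1944]
t=2: π = [0.2572, 0.2099, 0.1409, 0.1533, 0.2387]
t=3: π = [0.2603, 0.2178, 0.1453, 0.1515, 0.2252]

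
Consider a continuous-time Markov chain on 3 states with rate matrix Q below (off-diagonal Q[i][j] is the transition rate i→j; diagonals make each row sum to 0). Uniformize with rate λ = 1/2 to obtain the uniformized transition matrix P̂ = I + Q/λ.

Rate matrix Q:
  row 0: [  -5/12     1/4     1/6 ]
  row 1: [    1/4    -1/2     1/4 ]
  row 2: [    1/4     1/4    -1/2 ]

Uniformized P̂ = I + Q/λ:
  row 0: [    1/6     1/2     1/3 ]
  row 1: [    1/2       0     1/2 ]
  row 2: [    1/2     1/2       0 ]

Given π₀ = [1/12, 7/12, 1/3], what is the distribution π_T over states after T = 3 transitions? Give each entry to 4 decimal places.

π = [0.3858, 0.3021, 0.3121]

t=0: π = [0.0833, 0.5833, 0.3333]
t=1: π = [0.4722, 0.2083, 0.3194]
t=2: π = [0.3426, 0.3958, 0.2616]
t=3: π = [0.3858, 0.3021, 0.3121]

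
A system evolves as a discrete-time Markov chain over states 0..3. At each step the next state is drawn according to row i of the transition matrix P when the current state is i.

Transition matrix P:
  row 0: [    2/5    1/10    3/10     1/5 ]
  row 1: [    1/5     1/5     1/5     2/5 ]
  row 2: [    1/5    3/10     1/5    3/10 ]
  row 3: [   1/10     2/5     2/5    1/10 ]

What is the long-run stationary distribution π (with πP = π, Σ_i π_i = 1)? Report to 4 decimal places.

π = [0.2184, 0.2560, 0.2725, 0.2531]

Balance equations π_j = Σ_i π_i·P[i][j]:
  π_0 = 2/5·π_0 + 1/5·π_1 + 1/5·π_2 + 1/10·π_3
  π_1 = 1/10·π_0 + 1/5·π_1 + 3/10·π_2 + 2/5·π_3
  π_2 = 3/10·π_0 + 1/5·π_1 + 1/5·π_2 + 2/5·π_3
  normalize: π_0 + π_1 + π_2 + π_3 = 1
Solving the linear system gives exactly π = [226/1035, 53/207, 94/345, 262/1035].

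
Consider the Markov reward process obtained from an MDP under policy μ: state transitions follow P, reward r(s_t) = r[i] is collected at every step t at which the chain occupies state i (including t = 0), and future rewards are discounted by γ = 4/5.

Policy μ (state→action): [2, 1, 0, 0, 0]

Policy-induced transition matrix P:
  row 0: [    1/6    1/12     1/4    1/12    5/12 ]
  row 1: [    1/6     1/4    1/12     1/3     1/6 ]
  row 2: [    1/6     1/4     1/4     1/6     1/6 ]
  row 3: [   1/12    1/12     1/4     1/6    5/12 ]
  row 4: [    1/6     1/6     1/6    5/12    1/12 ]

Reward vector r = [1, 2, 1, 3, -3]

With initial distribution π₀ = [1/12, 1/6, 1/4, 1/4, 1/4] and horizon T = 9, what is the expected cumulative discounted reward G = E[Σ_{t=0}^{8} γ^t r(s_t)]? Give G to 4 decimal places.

t=0: π = [0.0833, 0.1667, 0.2500, 0.2500, 0.2500], E[r] = 0.6667, γ^t·E[r] = 0.666667, running G = 0.666667
t=1: π = [0.1458, 0.1736, 0.2014, 0.2500, 0.2292], E[r] = 0.7569, γ^t·E[r] = 0.605556, running G = 1.272222
t=2: π = [0.1458, 0.1649, 0.2020, 0.2407, 0.2465], E[r] = 0.6603, γ^t·E[r] = 0.422593, running G = 1.694815
t=3: π = [0.1466, 0.1650, 0.2020, 0.2436, 0.2428], E[r] = 0.6812, γ^t·E[r] = 0.348790, running G = 2.043605
t=4: π = [0.1464, 0.1647, 0.2023, 0.2426, 0.2440], E[r] = 0.6740, γ^t·E[r] = 0.276086, running G = 2.319691
t=5: π = [0.1464, 0.1648, 0.2022, 0.2429, 0.2436], E[r] = 0.6763, γ^t·E[r] = 0.221622, running G = 2.541312
t=6: π = [0.1464, 0.1648, 0.2022, 0.2428, 0.2437], E[r] = 0.6756, γ^t·E[r] = 0.177112, running G = 2.718424
t=7: π = [0.1464, 0.1648, 0.2022, 0.2429, 0.2437], E[r] = 0.6759, γ^t·E[r] = 0.141736, running G = 2.860160
t=8: π = [0.1464, 0.1648, 0.2022, 0.2429, 0.2437], E[r] = 0.6758, γ^t·E[r] = 0.113377, running G = 2.973537

G = 2.9735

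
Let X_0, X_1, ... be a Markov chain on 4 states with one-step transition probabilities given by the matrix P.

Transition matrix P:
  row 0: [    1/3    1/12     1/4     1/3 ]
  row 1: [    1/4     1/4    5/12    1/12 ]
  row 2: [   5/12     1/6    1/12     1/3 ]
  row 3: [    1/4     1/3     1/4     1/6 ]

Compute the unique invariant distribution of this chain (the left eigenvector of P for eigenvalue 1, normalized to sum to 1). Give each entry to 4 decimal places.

π = [0.3168, 0.1973, 0.2425, 0.2434]

Balance equations π_j = Σ_i π_i·P[i][j]:
  π_0 = 1/3·π_0 + 1/4·π_1 + 5/12·π_2 + 1/4·π_3
  π_1 = 1/12·π_0 + 1/4·π_1 + 1/6·π_2 + 1/3·π_3
  π_2 = 1/4·π_0 + 5/12·π_1 + 1/12·π_2 + 1/4·π_3
  normalize: π_0 + π_1 + π_2 + π_3 = 1
Solving the linear system gives exactly π = [326/1029, 29/147, 499/2058, 167/686].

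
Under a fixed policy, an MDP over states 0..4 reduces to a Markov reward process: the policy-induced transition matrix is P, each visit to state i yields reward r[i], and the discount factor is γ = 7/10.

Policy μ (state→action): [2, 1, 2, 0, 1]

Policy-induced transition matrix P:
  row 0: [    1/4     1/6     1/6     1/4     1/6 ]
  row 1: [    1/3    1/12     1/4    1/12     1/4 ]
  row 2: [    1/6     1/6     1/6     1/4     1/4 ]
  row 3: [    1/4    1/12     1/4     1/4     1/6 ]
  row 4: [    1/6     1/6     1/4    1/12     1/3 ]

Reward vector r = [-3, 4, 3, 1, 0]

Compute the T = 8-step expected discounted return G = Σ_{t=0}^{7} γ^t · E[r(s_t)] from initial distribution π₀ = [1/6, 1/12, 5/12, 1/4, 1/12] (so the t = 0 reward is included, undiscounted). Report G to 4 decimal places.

t=0: π = [0.1667, 0.0833, 0.4167, 0.2500, 0.0833], E[r] = 1.3333, γ^t·E[r] = 1.333333, running G = 1.333333
t=1: π = [0.2153, 0.1389, 0.2014, 0.2222, 0.2222], E[r] = 0.7361, γ^t·E[r] = 0.515278, running G = 1.848611
t=2: π = [0.2263, 0.1366, 0.2153, 0.1898, 0.2321], E[r] = 0.7031, γ^t·E[r] = 0.344531, running G = 2.193142
t=3: π = [0.2241, 0.1395, 0.2132, 0.1886, 0.2347], E[r] = 0.7137, γ^t·E[r] = 0.244811, running G = 2.437953
t=4: π = [0.2243, 0.1393, 0.2136, 0.1876, 0.2352], E[r] = 0.7127, γ^t·E[r] = 0.171129, running G = 2.609083
t=5: π = [0.2242, 0.1394, 0.2135, 0.1876, 0.2353], E[r] = 0.7131, γ^t·E[r] = 0.119858, running G = 2.728941
t=6: π = [0.2242, 0.1394, 0.2135, 0.1876, 0.2353], E[r] = 0.7131, γ^t·E[r] = 0.083899, running G = 2.812839
t=7: π = [0.2242, 0.1394, 0.2135, 0.1875, 0.2353], E[r] = 0.7131, γ^t·E[r] = 0.058730, running G = 2.871569

G = 2.8716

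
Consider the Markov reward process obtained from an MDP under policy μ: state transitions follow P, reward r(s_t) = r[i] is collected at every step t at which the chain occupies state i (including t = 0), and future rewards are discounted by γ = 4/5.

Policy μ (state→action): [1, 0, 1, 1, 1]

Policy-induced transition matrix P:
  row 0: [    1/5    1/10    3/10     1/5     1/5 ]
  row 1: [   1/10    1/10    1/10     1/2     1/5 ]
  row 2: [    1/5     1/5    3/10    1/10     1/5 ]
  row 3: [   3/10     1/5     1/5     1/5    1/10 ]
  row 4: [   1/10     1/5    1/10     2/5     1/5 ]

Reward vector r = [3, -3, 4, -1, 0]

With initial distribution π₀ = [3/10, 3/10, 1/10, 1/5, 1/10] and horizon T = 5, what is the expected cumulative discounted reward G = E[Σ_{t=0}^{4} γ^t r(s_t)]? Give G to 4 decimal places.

G = 1.7123

t=0: π = [0.3000, 0.3000, 0.1000, 0.2000, 0.1000], E[r] = 0.2000, γ^t·E[r] = 0.200000, running G = 0.200000
t=1: π = [0.1800, 0.1400, 0.2000, 0.3000, 0.1800], E[r] = 0.6200, γ^t·E[r] = 0.496000, running G = 0.696000
t=2: π = [0.1980, 0.1680, 0.2060, 0.2580, 0.1700], E[r] = 0.6560, γ^t·E[r] = 0.419840, running G = 1.115840
t=3: π = [0.1920, 0.1634, 0.2066, 0.2638, 0.1742], E[r] = 0.6484, γ^t·E[r] = 0.331981, running G = 1.447821
t=4: π = [0.1926, 0.1645, 0.2061, 0.2632, 0.1736], E[r] = 0.6457, γ^t·E[r] = 0.264471, running G = 1.712291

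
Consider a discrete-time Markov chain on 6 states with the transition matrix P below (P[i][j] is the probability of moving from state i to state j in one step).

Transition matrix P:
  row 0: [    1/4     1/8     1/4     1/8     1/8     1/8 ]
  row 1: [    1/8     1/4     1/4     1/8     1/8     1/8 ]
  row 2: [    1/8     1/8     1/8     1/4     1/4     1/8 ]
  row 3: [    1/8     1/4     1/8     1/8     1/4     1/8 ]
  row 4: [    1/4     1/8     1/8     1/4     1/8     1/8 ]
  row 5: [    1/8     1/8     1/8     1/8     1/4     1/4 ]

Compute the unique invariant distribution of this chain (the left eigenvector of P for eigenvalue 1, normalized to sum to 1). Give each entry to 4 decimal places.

Balance equations π_j = Σ_i π_i·P[i][j]:
  π_0 = 1/4·π_0 + 1/8·π_1 + 1/8·π_2 + 1/8·π_3 + 1/4·π_4 + 1/8·π_5
  π_1 = 1/8·π_0 + 1/4·π_1 + 1/8·π_2 + 1/4·π_3 + 1/8·π_4 + 1/8·π_5
  π_2 = 1/4·π_0 + 1/4·π_1 + 1/8·π_2 + 1/8·π_3 + 1/8·π_4 + 1/8·π_5
  π_3 = 1/8·π_0 + 1/8·π_1 + 1/4·π_2 + 1/8·π_3 + 1/4·π_4 + 1/8·π_5
  π_4 = 1/8·π_0 + 1/8·π_1 + 1/4·π_2 + 1/4·π_3 + 1/8·π_4 + 1/4·π_5
  normalize: π_0 + π_1 + π_2 + π_3 + π_4 + π_5 = 1
Solving the linear system gives exactly π = [4852/28665, 4787/28665, 76/455, 692/4095, 757/4095, 1/7].

π = [0.1693, 0.1670, 0.1670, 0.1690, 0.1849, 0.1429]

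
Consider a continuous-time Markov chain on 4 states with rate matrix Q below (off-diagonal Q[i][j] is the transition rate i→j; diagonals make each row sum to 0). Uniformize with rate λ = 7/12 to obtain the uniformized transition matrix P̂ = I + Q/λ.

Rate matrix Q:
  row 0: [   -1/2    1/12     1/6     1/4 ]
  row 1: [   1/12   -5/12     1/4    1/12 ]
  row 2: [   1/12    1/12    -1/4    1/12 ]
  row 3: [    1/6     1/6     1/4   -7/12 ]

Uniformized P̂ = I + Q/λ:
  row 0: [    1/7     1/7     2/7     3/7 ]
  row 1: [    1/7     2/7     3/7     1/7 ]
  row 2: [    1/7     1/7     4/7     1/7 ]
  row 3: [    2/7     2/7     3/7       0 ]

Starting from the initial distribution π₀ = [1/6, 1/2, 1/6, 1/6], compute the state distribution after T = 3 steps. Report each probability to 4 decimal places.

t=0: π = [0.1667, 0.5000, 0.1667, 0.1667]
t=1: π = [0.1667, 0.2381, 0.4286, 0.1667]
t=2: π = [0.1667, 0.2007, 0.4660, 0.1667]
t=3: π = [0.1667, 0.1953, 0.4713, 0.1667]

π = [0.1667, 0.1953, 0.4713, 0.1667]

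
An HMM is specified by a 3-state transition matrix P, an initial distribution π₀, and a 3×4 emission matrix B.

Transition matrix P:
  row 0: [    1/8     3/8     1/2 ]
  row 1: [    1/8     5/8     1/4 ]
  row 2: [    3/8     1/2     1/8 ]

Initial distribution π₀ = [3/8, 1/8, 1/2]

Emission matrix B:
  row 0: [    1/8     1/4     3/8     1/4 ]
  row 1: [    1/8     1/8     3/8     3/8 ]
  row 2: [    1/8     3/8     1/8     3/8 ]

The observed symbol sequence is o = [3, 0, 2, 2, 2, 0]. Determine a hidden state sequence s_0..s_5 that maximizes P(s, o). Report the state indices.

t=0: δ = [9.375e-02, 4.688e-02, 1.875e-01]  (obs o_0=3)
t=1: δ = [8.789e-03, 1.172e-02, 5.859e-03]  ψ = [2, 2, 0]  (obs o_1=0)
t=2: δ = [8.240e-04, 2.747e-03, 5.493e-04]  ψ = [2, 1, 0]  (obs o_2=2)
t=3: δ = [1.287e-04, 6.437e-04, 8.583e-05]  ψ = [1, 1, 1]  (obs o_3=2)
t=4: δ = [3.017e-05, 1.509e-04, 2.012e-05]  ψ = [1, 1, 1]  (obs o_4=2)
t=5: δ = [2.357e-06, 1.179e-05, 4.715e-06]  ψ = [1, 1, 1]  (obs o_5=0)
backtrack: best end state = 1; path = [2, 1, 1, 1, 1, 1]

path = [2, 1, 1, 1, 1, 1]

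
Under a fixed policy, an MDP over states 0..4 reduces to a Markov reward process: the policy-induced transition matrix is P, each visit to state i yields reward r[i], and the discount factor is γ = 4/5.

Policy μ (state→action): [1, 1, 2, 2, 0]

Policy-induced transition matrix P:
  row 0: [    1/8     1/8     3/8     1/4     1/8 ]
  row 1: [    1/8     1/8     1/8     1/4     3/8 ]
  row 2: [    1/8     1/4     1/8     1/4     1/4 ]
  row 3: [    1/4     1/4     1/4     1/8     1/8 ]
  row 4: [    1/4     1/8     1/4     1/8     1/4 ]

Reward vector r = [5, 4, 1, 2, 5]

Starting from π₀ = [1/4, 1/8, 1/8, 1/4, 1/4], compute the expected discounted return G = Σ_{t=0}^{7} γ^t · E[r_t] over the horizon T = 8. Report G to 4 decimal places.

t=0: π = [0.2500, 0.1250, 0.1250, 0.2500, 0.2500], E[r] = 3.6250, γ^t·E[r] = 3.625000, running G = 3.625000
t=1: π = [0.1875, 0.1719, 0.2500, 0.1875, 0.2031], E[r] = 3.2656, γ^t·E[r] = 2.612500, running G = 6.237500
t=2: π = [0.1738, 0.1797, 0.2207, 0.2012, 0.2246], E[r] = 3.3340, γ^t·E[r] = 2.133750, running G = 8.371250
t=3: π = [0.1782, 0.1777, 0.2217, 0.1968, 0.2256], E[r] = 3.3452, γ^t·E[r] = 1.712750, running G = 10.084000
t=4: π = [0.1778, 0.1773, 0.2224, 0.1972, 0.2253], E[r] = 3.3417, γ^t·E[r] = 1.368750, running G = 11.452750
t=5: π = [0.1778, 0.1774, 0.2223, 0.1972, 0.2253], E[r] = 3.3419, γ^t·E[r] = 1.095088, running G = 12.547838
t=6: π = [0.1778, 0.1774, 0.2223, 0.1972, 0.2253], E[r] = 3.3419, γ^t·E[r] = 0.876070, running G = 13.423908
t=7: π = [0.1778, 0.1774, 0.2223, 0.1972, 0.2253], E[r] = 3.3419, γ^t·E[r] = 0.700857, running G = 14.124765

G = 14.1248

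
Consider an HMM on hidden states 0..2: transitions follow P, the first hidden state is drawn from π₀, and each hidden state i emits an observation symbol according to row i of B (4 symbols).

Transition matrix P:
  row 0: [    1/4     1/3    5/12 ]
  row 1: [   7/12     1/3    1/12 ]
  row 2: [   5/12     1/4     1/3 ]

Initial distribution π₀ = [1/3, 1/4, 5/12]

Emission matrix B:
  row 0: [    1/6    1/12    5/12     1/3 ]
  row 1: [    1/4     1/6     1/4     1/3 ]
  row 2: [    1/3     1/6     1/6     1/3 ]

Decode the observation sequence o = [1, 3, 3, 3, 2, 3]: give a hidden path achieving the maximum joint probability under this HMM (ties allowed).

t=0: δ = [2.778e-02, 4.167e-02, 6.944e-02]  (obs o_0=1)
t=1: δ = [9.645e-03, 5.787e-03, 7.716e-03]  ψ = [2, 2, 2]  (obs o_1=3)
t=2: δ = [1.125e-03, 1.072e-03, 1.340e-03]  ψ = [1, 0, 0]  (obs o_2=3)
t=3: δ = [2.084e-04, 1.250e-04, 1.563e-04]  ψ = [1, 0, 0]  (obs o_3=3)
t=4: δ = [3.039e-05, 1.737e-05, 1.447e-05]  ψ = [1, 0, 0]  (obs o_4=2)
t=5: δ = [3.377e-06, 3.377e-06, 4.221e-06]  ψ = [1, 0, 0]  (obs o_5=3)
backtrack: best end state = 2; path = [2, 1, 0, 1, 0, 2]

path = [2, 1, 0, 1, 0, 2]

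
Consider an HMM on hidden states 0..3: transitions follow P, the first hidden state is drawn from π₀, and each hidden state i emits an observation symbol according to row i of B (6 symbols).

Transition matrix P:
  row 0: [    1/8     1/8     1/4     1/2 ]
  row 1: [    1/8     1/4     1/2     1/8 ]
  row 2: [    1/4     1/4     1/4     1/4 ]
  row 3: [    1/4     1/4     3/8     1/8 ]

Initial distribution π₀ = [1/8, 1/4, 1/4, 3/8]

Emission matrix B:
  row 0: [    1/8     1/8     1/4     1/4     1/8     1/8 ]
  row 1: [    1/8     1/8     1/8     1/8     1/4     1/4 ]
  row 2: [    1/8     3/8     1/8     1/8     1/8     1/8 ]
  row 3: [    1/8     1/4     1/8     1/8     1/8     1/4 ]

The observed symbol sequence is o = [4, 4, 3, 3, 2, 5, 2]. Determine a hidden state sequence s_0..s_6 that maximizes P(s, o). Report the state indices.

t=0: δ = [1.562e-02, 6.250e-02, 3.125e-02, 4.688e-02]  (obs o_0=4)
t=1: δ = [1.465e-03, 3.906e-03, 3.906e-03, 9.766e-04]  ψ = [3, 1, 1, 0]  (obs o_1=4)
t=2: δ = [2.441e-04, 1.221e-04, 2.441e-04, 1.221e-04]  ψ = [2, 1, 1, 2]  (obs o_2=3)
t=3: δ = [1.526e-05, 7.629e-06, 7.629e-06, 1.526e-05]  ψ = [2, 2, 0, 0]  (obs o_3=3)
t=4: δ = [9.537e-07, 4.768e-07, 7.153e-07, 9.537e-07]  ψ = [3, 3, 3, 0]  (obs o_4=2)
t=5: δ = [2.980e-08, 5.960e-08, 4.470e-08, 1.192e-07]  ψ = [3, 3, 3, 0]  (obs o_5=5)
t=6: δ = [7.451e-09, 3.725e-09, 5.588e-09, 1.863e-09]  ψ = [3, 3, 3, 0]  (obs o_6=2)
backtrack: best end state = 0; path = [1, 2, 0, 3, 0, 3, 0]

path = [1, 2, 0, 3, 0, 3, 0]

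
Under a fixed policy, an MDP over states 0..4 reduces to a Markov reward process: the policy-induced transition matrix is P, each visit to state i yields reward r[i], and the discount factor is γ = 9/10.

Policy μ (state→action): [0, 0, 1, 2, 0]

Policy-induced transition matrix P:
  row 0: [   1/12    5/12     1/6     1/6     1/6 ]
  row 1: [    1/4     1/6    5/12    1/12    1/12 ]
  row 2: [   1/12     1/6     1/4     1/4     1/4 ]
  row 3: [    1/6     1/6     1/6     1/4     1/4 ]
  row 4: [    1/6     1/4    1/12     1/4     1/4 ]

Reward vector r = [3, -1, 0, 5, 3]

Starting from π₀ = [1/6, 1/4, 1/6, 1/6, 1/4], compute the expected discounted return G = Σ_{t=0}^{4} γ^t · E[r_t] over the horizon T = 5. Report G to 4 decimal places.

t=0: π = [0.1667, 0.2500, 0.1667, 0.1667, 0.2500], E[r] = 1.8333, γ^t·E[r] = 1.833333, running G = 1.833333
t=1: π = [0.1597, 0.2292, 0.2222, 0.1944, 0.1944], E[r] = 1.8056, γ^t·E[r] = 1.625000, running G = 3.458333
t=2: π = [0.1539, 0.2228, 0.2263, 0.1985, 0.1985], E[r] = 1.8270, γ^t·E[r] = 1.479844, running G = 4.938177
t=3: π = [0.1535, 0.2217, 0.2247, 0.2000, 0.2000], E[r] = 1.8393, γ^t·E[r] = 1.340824, running G = 6.279001
t=4: π = [0.1536, 0.2217, 0.2241, 0.2003, 0.2003], E[r] = 1.8412, γ^t·E[r] = 1.208002, running G = 7.487003

G = 7.4870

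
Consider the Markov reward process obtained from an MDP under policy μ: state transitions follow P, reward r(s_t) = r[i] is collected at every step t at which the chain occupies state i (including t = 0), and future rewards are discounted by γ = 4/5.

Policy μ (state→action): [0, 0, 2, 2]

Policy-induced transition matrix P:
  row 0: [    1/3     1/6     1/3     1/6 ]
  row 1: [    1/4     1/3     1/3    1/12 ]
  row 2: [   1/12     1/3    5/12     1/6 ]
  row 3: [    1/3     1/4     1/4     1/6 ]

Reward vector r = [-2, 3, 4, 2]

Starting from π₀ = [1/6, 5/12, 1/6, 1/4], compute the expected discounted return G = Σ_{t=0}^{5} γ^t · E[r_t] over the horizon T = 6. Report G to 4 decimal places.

G = 7.5521

t=0: π = [0.1667, 0.4167, 0.1667, 0.2500], E[r] = 2.0833, γ^t·E[r] = 2.083333, running G = 2.083333
t=1: π = [0.2569, 0.2847, 0.3264, 0.1319], E[r] = 1.9097, γ^t·E[r] = 1.527778, running G = 3.611111
t=2: π = [0.2280, 0.2795, 0.3495, 0.1429], E[r] = 2.0666, γ^t·E[r] = 1.322593, running G = 4.933704
t=3: π = [0.2227, 0.2834, 0.3505, 0.1434], E[r] = 2.0939, γ^t·E[r] = 1.072074, running G = 6.005778
t=4: π = [0.2221, 0.2843, 0.3506, 0.1430], E[r] = 2.0972, γ^t·E[r] = 0.858998, running G = 6.864775
t=5: π = [0.2220, 0.2844, 0.3506, 0.1430], E[r] = 2.0977, γ^t·E[r] = 0.687368, running G = 7.552144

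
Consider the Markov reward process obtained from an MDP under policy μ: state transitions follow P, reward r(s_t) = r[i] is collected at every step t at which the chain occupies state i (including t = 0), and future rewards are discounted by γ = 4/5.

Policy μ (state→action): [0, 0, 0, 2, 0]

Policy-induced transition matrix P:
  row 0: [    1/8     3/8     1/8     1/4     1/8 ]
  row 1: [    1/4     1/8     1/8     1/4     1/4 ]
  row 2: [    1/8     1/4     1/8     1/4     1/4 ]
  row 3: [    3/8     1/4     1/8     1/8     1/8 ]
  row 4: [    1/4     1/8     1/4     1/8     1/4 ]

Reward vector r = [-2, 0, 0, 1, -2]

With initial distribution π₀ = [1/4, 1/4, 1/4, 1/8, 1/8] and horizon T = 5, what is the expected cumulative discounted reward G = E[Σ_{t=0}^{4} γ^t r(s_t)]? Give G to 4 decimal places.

G = -2.1220

t=0: π = [0.2500, 0.2500, 0.2500, 0.1250, 0.1250], E[r] = -0.6250, γ^t·E[r] = -0.625000, running G = -0.625000
t=1: π = [0.2031, 0.2344, 0.1406, 0.2188, 0.2031], E[r] = -0.5938, γ^t·E[r] = -0.475000, running G = -1.100000
t=2: π = [0.2344, 0.2207, 0.1504, 0.1973, 0.1973], E[r] = -0.6660, γ^t·E[r] = -0.426250, running G = -1.526250
t=3: π = [0.2266, 0.2271, 0.1497, 0.2007, 0.1960], E[r] = -0.6445, γ^t·E[r] = -0.330000, running G = -1.856250
t=4: π = [0.2281, 0.2254, 0.1495, 0.2004, 0.1966], E[r] = -0.6489, γ^t·E[r] = -0.265788, running G = -2.122038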